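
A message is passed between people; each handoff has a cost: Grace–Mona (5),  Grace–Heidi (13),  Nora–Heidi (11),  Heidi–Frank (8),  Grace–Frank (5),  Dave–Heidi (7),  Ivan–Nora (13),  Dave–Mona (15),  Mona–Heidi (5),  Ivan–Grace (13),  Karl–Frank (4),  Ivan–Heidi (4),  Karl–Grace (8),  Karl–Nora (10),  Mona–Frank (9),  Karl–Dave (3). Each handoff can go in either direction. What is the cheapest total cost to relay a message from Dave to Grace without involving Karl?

Checking several routes:
Dave→Heidi→Grace: 7 + 13 = 20
Dave→Mona→Grace: 15 + 5 = 20
Dave→Heidi→Mona→Grace: 7 + 5 + 5 = 17
Dave→Heidi→Frank→Grace: 7 + 8 + 5 = 20
Best route has total 17.

17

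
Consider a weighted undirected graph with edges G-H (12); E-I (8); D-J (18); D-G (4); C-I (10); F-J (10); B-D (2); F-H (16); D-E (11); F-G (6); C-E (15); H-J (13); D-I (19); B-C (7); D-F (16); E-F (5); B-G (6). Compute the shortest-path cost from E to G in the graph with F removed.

A few of the E→G routes:
E→C→B→G: 15 + 7 + 6 = 28
E→D→B→G: 11 + 2 + 6 = 19
E→D→G: 11 + 4 = 15
Best route has total 15.

15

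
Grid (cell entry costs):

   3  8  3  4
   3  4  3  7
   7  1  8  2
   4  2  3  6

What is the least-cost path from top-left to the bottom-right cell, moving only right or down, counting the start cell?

22

Path r0c0 -> r1c0 -> r1c1 -> r2c1 -> r3c1 -> r3c2 -> r3c3: 3 + 3 + 4 + 1 + 2 + 3 + 6 = 22.
(Top row then right column would cost 33.)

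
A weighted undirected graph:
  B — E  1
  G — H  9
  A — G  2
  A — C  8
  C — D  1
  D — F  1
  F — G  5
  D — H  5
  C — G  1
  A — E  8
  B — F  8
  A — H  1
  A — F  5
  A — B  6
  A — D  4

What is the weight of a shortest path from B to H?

A few of the B→H routes:
B-A-H: 6 + 1 = 7
B-E-A-H: 1 + 8 + 1 = 10
B-F-D-H: 8 + 1 + 5 = 14
B-F-A-H: 8 + 5 + 1 = 14
Shortest: 7.

7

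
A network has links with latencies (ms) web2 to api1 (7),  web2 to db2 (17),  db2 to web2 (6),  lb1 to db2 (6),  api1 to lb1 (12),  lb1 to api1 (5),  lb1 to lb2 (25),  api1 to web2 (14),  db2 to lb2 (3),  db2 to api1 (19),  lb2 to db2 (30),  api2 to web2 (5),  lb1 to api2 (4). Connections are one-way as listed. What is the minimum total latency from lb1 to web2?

9

Paths from lb1 to web2:
lb1-db2-web2: 6 + 6 = 12
lb1-api2-web2: 4 + 5 = 9
lb1-db2-api1-web2: 6 + 19 + 14 = 39
lb1-lb2-db2-web2: 25 + 30 + 6 = 61
lb1-api1-web2: 5 + 14 = 19
lb1-lb2-db2-api1-web2: 25 + 30 + 19 + 14 = 88
Shortest: 9 ms.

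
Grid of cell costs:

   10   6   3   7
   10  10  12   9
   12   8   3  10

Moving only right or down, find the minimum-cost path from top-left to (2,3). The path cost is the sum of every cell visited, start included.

44

Best path: (0,0) → (0,1) → (0,2) → (1,2) → (2,2) → (2,3)
Cost: 10 + 6 + 3 + 12 + 3 + 10 = 44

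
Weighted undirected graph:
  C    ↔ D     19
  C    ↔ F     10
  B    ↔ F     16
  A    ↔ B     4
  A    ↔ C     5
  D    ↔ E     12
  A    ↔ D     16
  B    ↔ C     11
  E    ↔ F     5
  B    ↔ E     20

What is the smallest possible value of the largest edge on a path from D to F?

12

Some routes from D to F:
D → E → F: max(12, 5) = 12
D → A → B → F: max(16, 4, 16) = 16
D → A → C → F: max(16, 5, 10) = 16
D → A → B → C → F: max(16, 4, 11, 10) = 16
D → A → C → B → F: max(16, 5, 11, 16) = 16
Best route has worst link 12.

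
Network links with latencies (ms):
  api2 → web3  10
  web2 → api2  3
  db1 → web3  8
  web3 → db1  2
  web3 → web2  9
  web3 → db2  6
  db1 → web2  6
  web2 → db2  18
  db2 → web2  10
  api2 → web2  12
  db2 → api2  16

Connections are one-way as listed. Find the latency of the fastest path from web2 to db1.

Paths from web2 to db1:
web2→db2→api2→web3→db1: 18 + 16 + 10 + 2 = 46
web2→api2→web3→db1: 3 + 10 + 2 = 15
Best route has total 15 ms.

15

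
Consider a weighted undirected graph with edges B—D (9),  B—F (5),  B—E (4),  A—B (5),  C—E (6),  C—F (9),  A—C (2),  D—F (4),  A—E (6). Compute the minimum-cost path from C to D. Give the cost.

Checking several routes:
C→E→B→F→D: 6 + 4 + 5 + 4 = 19
C→F→D: 9 + 4 = 13
C→A→B→D: 2 + 5 + 9 = 16
C→E→B→D: 6 + 4 + 9 = 19
C→A→E→B→D: 2 + 6 + 4 + 9 = 21
C→A→B→F→D: 2 + 5 + 5 + 4 = 16
The minimum is 13.

13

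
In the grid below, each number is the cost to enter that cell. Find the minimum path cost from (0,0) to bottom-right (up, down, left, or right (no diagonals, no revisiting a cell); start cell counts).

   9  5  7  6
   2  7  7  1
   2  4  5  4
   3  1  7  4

One optimal route is r0c0 r1c0 r2c0 r3c0 r3c1 r3c2 r3c3.
Its cost is 9 + 2 + 2 + 3 + 1 + 7 + 4 = 28.

28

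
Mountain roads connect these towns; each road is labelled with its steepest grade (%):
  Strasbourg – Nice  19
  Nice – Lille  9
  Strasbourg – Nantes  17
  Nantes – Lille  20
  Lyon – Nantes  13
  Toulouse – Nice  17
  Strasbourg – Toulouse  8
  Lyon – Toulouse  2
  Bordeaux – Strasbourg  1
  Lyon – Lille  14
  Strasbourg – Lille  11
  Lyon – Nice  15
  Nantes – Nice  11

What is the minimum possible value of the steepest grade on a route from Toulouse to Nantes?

Some routes from Toulouse to Nantes:
Toulouse→Lyon→Lille→Nice→Nantes: max(2, 14, 9, 11) = 14
Toulouse→Lyon→Nantes: max(2, 13) = 13
Toulouse→Strasbourg→Lille→Lyon→Nantes: max(8, 11, 14, 13) = 14
Toulouse→Strasbourg→Lille→Nice→Nantes: max(8, 11, 9, 11) = 11
Smallest bottleneck: 11%.

11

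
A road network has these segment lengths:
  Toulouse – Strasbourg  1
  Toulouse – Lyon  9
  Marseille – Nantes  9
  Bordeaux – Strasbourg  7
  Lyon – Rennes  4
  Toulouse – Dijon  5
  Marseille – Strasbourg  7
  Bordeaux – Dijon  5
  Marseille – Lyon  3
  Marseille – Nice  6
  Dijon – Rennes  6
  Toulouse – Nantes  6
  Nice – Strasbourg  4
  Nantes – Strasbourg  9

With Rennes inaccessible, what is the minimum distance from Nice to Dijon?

A few of the Nice→Dijon routes:
Nice -> Strasbourg -> Toulouse -> Dijon: 4 + 1 + 5 = 10
Nice -> Strasbourg -> Bordeaux -> Dijon: 4 + 7 + 5 = 16
Nice -> Strasbourg -> Nantes -> Toulouse -> Dijon: 4 + 9 + 6 + 5 = 24
Nice -> Marseille -> Lyon -> Toulouse -> Dijon: 6 + 3 + 9 + 5 = 23
Nice -> Marseille -> Strasbourg -> Toulouse -> Dijon: 6 + 7 + 1 + 5 = 19
Best route has total 10.

10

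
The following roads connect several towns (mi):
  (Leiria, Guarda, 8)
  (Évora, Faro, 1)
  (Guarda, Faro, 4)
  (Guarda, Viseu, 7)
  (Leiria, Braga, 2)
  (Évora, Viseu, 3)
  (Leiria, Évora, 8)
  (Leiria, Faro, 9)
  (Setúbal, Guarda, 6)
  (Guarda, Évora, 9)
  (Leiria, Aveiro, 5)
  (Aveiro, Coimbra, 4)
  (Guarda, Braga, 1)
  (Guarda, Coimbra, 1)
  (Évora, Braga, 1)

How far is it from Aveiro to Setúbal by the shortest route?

A few of the Aveiro→Setúbal routes:
Aveiro - Leiria - Braga - Évora - Faro - Guarda - Setúbal: 5 + 2 + 1 + 1 + 4 + 6 = 19
Aveiro - Leiria - Guarda - Setúbal: 5 + 8 + 6 = 19
Aveiro - Leiria - Évora - Braga - Guarda - Setúbal: 5 + 8 + 1 + 1 + 6 = 21
Aveiro - Leiria - Braga - Guarda - Setúbal: 5 + 2 + 1 + 6 = 14
Aveiro - Coimbra - Guarda - Setúbal: 4 + 1 + 6 = 11
Shortest: 11 mi.

11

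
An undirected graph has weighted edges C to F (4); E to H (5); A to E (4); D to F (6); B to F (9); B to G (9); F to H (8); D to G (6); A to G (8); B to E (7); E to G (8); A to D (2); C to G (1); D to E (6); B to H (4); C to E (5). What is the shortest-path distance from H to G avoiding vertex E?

Some routes from H to G avoiding E:
H - B - G: 4 + 9 = 13
H - B - F - D - G: 4 + 9 + 6 + 6 = 25
H - B - F - C - G: 4 + 9 + 4 + 1 = 18
H - F - C - G: 8 + 4 + 1 = 13
H - F - D - G: 8 + 6 + 6 = 20
H - F - D - A - G: 8 + 6 + 2 + 8 = 24
The minimum is 13.

13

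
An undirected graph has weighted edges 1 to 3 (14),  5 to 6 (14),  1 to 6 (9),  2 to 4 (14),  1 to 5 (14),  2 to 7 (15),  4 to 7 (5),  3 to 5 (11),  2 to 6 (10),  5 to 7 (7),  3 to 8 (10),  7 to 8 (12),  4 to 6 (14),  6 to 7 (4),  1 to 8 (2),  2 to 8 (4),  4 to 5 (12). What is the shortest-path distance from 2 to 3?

Some routes from 2 to 3:
2 -> 8 -> 1 -> 5 -> 3: 4 + 2 + 14 + 11 = 31
2 -> 8 -> 3: 4 + 10 = 14
2 -> 6 -> 7 -> 5 -> 3: 10 + 4 + 7 + 11 = 32
2 -> 8 -> 1 -> 3: 4 + 2 + 14 = 20
2 -> 6 -> 1 -> 8 -> 3: 10 + 9 + 2 + 10 = 31
Best route has total 14.

14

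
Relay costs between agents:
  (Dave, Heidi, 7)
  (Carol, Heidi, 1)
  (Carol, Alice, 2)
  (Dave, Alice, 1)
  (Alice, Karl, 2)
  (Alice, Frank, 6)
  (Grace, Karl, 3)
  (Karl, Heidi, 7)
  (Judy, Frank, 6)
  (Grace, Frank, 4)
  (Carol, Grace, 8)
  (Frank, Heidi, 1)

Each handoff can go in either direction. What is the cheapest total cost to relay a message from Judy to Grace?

10

A few of the Judy→Grace routes:
Judy -> Frank -> Heidi -> Dave -> Alice -> Karl -> Grace: 6 + 1 + 7 + 1 + 2 + 3 = 20
Judy -> Frank -> Heidi -> Carol -> Grace: 6 + 1 + 1 + 8 = 16
Judy -> Frank -> Alice -> Karl -> Grace: 6 + 6 + 2 + 3 = 17
Judy -> Frank -> Grace: 6 + 4 = 10
Judy -> Frank -> Heidi -> Carol -> Alice -> Karl -> Grace: 6 + 1 + 1 + 2 + 2 + 3 = 15
Judy -> Frank -> Heidi -> Karl -> Grace: 6 + 1 + 7 + 3 = 17
The minimum is 10.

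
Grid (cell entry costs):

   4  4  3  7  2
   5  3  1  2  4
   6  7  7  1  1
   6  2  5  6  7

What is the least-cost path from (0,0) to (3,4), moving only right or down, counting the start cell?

One optimal route is r0c0 -> r0c1 -> r0c2 -> r1c2 -> r1c3 -> r2c3 -> r2c4 -> r3c4.
Its cost is 4 + 4 + 3 + 1 + 2 + 1 + 1 + 7 = 23.
For comparison, the top-then-right route costs 32.

23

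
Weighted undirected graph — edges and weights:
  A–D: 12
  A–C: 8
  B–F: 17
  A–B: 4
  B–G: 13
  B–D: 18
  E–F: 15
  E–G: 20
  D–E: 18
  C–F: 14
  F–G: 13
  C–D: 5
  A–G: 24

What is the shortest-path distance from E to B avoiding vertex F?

Some routes from E to B avoiding F:
E → G → B: 20 + 13 = 33
E → D → C → A → B: 18 + 5 + 8 + 4 = 35
E → D → A → B: 18 + 12 + 4 = 34
E → D → B: 18 + 18 = 36
Best route has total 33.

33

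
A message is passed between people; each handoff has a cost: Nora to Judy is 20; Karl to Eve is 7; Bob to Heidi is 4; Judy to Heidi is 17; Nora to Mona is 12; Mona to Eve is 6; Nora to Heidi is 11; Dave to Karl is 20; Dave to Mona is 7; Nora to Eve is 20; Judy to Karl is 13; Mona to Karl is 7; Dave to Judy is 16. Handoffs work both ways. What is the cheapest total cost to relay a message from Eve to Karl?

7

A few of the Eve→Karl routes:
Eve→Karl: 7
Eve→Mona→Dave→Karl: 6 + 7 + 20 = 33
Eve→Nora→Mona→Karl: 20 + 12 + 7 = 39
Eve→Mona→Karl: 6 + 7 = 13
Shortest: 7.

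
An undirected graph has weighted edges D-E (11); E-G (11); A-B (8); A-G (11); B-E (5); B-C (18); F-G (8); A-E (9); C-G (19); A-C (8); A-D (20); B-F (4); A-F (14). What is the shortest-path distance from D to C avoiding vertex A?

34

Checking several routes:
D - E - G - C: 11 + 11 + 19 = 41
D - E - B - F - G - C: 11 + 5 + 4 + 8 + 19 = 47
D - E - B - C: 11 + 5 + 18 = 34
The minimum is 34.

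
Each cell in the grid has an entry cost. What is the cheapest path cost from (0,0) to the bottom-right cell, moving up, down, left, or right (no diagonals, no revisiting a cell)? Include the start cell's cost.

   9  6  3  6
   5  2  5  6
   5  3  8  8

35

Best path: [0,0] [1,0] [1,1] [1,2] [1,3] [2,3]
Cost: 9 + 5 + 2 + 5 + 6 + 8 = 35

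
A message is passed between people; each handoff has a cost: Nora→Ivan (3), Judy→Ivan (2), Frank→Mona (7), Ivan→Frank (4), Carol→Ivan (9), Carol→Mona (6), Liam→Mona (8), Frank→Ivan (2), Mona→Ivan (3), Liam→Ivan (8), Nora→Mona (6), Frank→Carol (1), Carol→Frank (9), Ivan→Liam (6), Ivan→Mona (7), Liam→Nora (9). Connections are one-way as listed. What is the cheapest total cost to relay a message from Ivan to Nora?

15

Paths from Ivan to Nora:
Ivan-Liam-Nora: 6 + 9 = 15
The minimum is 15.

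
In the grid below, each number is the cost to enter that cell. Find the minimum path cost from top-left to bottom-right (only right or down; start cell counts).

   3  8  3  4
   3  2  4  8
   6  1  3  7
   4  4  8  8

Best path: r0c0→r1c0→r1c1→r2c1→r2c2→r2c3→r3c3
Cost: 3 + 3 + 2 + 1 + 3 + 7 + 8 = 27

27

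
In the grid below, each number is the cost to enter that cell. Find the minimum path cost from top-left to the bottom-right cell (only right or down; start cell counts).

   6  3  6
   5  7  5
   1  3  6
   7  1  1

17

Best path: (0,0)→(1,0)→(2,0)→(2,1)→(3,1)→(3,2)
Cost: 6 + 5 + 1 + 3 + 1 + 1 = 17
For comparison, the top-then-right route costs 27.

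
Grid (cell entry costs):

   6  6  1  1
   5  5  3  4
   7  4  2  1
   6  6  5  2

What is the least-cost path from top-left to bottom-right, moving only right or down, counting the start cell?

21

Path [0,0] → [0,1] → [0,2] → [0,3] → [1,3] → [2,3] → [3,3]: 6 + 6 + 1 + 1 + 4 + 1 + 2 = 21.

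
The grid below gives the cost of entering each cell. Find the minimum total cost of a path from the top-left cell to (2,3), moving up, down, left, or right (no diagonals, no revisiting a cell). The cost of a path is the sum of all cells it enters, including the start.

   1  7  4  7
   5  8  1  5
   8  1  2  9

24

Path r0c0→r0c1→r0c2→r1c2→r2c2→r2c3: 1 + 7 + 4 + 1 + 2 + 9 = 24.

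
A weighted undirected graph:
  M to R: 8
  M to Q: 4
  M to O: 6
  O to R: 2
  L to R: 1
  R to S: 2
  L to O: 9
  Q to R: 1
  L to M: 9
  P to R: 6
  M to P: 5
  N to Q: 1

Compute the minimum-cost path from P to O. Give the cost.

8

Checking several routes:
P-M-O: 5 + 6 = 11
P-M-Q-R-O: 5 + 4 + 1 + 2 = 12
P-M-R-O: 5 + 8 + 2 = 15
P-R-O: 6 + 2 = 8
The minimum is 8.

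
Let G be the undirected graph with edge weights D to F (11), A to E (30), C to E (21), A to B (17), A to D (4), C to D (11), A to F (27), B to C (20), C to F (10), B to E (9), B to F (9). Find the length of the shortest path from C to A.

Some routes from C to A:
C → B → A: 20 + 17 = 37
C → F → D → A: 10 + 11 + 4 = 25
C → F → A: 10 + 27 = 37
C → F → B → A: 10 + 9 + 17 = 36
C → D → A: 11 + 4 = 15
The minimum is 15.

15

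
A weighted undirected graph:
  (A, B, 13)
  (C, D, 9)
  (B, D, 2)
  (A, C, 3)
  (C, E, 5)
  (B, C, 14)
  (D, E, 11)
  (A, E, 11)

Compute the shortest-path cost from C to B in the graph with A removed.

11

Routes from C to B avoiding A:
C→D→B: 9 + 2 = 11
C→E→D→B: 5 + 11 + 2 = 18
C→B: 14
Shortest: 11.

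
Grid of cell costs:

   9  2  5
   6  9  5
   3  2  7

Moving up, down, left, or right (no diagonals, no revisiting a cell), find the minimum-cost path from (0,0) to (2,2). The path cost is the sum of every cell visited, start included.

27

Cheapest: (0,0)→(1,0)→(2,0)→(2,1)→(2,2)
  9 + 6 + 3 + 2 + 7 = 27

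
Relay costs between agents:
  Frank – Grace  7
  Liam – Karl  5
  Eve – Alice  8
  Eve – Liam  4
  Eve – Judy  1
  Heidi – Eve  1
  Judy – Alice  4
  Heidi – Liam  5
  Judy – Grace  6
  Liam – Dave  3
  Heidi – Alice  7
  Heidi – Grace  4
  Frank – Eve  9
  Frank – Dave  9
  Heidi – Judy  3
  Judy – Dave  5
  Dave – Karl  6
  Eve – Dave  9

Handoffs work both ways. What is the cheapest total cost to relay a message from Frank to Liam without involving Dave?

13

Comparing a few candidate routes:
Frank → Eve → Heidi → Liam: 9 + 1 + 5 = 15
Frank → Grace → Heidi → Eve → Liam: 7 + 4 + 1 + 4 = 16
Frank → Eve → Liam: 9 + 4 = 13
Best route has total 13.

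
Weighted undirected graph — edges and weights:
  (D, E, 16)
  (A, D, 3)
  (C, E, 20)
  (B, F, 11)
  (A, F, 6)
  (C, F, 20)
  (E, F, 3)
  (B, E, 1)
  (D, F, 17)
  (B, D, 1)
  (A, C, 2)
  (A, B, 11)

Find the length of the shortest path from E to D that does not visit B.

12

Comparing a few candidate routes:
E→D: 16
E→F→D: 3 + 17 = 20
E→F→A→D: 3 + 6 + 3 = 12
The minimum is 12.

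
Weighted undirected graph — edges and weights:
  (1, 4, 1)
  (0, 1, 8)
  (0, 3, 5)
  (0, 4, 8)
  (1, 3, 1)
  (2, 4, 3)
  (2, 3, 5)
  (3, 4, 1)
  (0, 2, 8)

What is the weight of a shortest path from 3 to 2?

A few of the 3→2 routes:
3 - 4 - 2: 1 + 3 = 4
3 - 1 - 4 - 2: 1 + 1 + 3 = 5
3 - 0 - 2: 5 + 8 = 13
3 - 2: 5
Best route has total 4.

4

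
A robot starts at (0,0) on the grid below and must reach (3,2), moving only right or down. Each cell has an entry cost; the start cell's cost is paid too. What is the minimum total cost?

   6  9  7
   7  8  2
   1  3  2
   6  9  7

One optimal route is (0,0)→(1,0)→(2,0)→(2,1)→(2,2)→(3,2).
Its cost is 6 + 7 + 1 + 3 + 2 + 7 = 26.

26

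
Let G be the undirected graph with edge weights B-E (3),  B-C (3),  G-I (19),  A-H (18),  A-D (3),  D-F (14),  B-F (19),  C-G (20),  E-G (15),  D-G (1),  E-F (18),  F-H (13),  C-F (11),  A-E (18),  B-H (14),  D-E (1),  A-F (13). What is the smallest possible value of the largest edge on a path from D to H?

A few of the D→H routes:
D → E → B → C → F → H: max(1, 3, 3, 11, 13) = 13
D → F → H: max(14, 13) = 14
D → A → F → H: max(3, 13, 13) = 13
Smallest bottleneck: 13.

13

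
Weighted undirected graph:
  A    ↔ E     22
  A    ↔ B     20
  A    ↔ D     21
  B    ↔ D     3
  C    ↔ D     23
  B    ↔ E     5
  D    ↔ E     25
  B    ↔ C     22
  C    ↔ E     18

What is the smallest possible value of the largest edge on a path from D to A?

20

Checking several routes:
D → B → E → A: max(3, 5, 22) = 22
D → A: max(21) = 21
D → B → C → E → A: max(3, 22, 18, 22) = 22
D → C → E → A: max(23, 18, 22) = 23
D → B → A: max(3, 20) = 20
The minimum achievable maximum is 20.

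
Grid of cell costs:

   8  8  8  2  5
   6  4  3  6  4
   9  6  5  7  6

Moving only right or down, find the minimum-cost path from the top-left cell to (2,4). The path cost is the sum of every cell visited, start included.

Path [0,0] -> [1,0] -> [1,1] -> [1,2] -> [1,3] -> [1,4] -> [2,4]: 8 + 6 + 4 + 3 + 6 + 4 + 6 = 37.
(Top row then right column would cost 41.)

37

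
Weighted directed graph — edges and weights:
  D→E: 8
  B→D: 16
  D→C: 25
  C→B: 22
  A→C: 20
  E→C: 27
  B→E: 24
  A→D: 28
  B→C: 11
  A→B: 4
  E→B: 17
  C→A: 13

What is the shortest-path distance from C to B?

17

Candidate routes:
C→A→B: 13 + 4 = 17
C→B: 22
C→A→D→E→B: 13 + 28 + 8 + 17 = 66
Shortest: 17.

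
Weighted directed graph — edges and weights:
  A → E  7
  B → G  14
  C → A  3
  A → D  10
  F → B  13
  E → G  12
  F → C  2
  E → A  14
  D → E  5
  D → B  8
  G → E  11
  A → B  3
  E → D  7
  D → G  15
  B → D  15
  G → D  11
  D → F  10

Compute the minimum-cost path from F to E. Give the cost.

Comparing a few candidate routes:
F→B→D→E: 13 + 15 + 5 = 33
F→C→A→B→G→E: 2 + 3 + 3 + 14 + 11 = 33
F→C→A→E: 2 + 3 + 7 = 12
F→C→A→D→E: 2 + 3 + 10 + 5 = 20
F→C→A→B→D→E: 2 + 3 + 3 + 15 + 5 = 28
Shortest: 12.

12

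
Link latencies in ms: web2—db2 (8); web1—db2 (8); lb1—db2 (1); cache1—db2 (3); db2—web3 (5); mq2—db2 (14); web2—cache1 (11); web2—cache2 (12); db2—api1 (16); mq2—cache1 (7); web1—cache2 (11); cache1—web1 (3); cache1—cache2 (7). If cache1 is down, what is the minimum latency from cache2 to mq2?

33

Routes from cache2 to mq2 avoiding cache1:
cache2 → web1 → db2 → mq2: 11 + 8 + 14 = 33
cache2 → web2 → db2 → mq2: 12 + 8 + 14 = 34
The minimum is 33 ms.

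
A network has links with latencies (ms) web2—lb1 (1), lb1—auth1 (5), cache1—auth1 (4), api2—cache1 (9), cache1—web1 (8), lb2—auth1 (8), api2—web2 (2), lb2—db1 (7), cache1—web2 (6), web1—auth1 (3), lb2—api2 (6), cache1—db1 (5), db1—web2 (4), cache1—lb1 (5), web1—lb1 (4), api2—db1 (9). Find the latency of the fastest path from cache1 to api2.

Checking several routes:
cache1 → db1 → api2: 5 + 9 = 14
cache1 → lb1 → web2 → api2: 5 + 1 + 2 = 8
cache1 → db1 → web2 → api2: 5 + 4 + 2 = 11
cache1 → web2 → api2: 6 + 2 = 8
cache1 → api2: 9
cache1 → auth1 → lb1 → web2 → api2: 4 + 5 + 1 + 2 = 12
The minimum is 8 ms.

8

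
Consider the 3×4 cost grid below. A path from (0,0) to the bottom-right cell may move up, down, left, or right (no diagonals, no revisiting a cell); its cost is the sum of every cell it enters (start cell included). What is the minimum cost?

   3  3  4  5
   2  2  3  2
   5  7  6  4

16

One optimal route is (0,0) -> (1,0) -> (1,1) -> (1,2) -> (1,3) -> (2,3).
Its cost is 3 + 2 + 2 + 3 + 2 + 4 = 16.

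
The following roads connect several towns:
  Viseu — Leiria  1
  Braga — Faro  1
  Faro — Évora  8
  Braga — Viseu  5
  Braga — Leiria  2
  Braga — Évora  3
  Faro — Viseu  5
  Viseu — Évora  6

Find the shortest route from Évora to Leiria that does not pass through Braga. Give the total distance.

Candidate routes:
Évora -> Faro -> Viseu -> Leiria: 8 + 5 + 1 = 14
Évora -> Viseu -> Leiria: 6 + 1 = 7
The minimum is 7.

7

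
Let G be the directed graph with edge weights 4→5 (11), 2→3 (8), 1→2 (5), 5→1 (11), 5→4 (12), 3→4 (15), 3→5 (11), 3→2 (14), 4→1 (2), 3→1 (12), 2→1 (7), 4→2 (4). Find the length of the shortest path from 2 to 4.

23

Candidate routes:
2→3→5→4: 8 + 11 + 12 = 31
2→3→4: 8 + 15 = 23
Best route has total 23.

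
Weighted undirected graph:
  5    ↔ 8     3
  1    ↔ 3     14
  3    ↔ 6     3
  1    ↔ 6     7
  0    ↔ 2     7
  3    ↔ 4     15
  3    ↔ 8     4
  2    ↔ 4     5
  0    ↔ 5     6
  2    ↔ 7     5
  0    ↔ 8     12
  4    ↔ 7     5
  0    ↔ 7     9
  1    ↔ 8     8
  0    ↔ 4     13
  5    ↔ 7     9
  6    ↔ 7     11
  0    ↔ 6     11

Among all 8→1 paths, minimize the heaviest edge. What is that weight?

7

Some routes from 8 to 1:
8 → 5 → 7 → 2 → 0 → 6 → 1: max(3, 9, 5, 7, 11, 7) = 11
8 → 5 → 7 → 6 → 1: max(3, 9, 11, 7) = 11
8 → 5 → 7 → 0 → 6 → 1: max(3, 9, 9, 11, 7) = 11
8 → 5 → 7 → 4 → 2 → 0 → 6 → 1: max(3, 9, 5, 5, 7, 11, 7) = 11
8 → 1: max(8) = 8
8 → 3 → 6 → 1: max(4, 3, 7) = 7
Best route has worst link 7.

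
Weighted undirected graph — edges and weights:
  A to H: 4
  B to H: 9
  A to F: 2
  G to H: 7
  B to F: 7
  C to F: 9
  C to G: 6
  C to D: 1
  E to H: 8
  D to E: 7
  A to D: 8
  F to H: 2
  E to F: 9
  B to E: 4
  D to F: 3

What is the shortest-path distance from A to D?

5

Comparing a few candidate routes:
A → D: 8
A → H → F → C → D: 4 + 2 + 9 + 1 = 16
A → F → D: 2 + 3 = 5
A → H → F → D: 4 + 2 + 3 = 9
A → F → C → D: 2 + 9 + 1 = 12
Shortest: 5.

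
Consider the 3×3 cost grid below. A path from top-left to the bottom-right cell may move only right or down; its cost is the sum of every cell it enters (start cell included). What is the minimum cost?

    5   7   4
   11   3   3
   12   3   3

One optimal route is r0c0 → r0c1 → r1c1 → r1c2 → r2c2.
Its cost is 5 + 7 + 3 + 3 + 3 = 21.
For comparison, the top-then-right route costs 22.

21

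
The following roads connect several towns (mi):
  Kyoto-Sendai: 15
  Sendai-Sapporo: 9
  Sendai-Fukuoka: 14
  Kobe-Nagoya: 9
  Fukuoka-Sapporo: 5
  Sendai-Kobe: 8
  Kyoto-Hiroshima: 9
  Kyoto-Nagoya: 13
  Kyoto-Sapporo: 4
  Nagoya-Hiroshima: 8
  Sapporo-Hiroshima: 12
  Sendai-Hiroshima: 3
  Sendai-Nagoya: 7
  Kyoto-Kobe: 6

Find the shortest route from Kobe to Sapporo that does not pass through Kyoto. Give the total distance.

17

Some routes from Kobe to Sapporo avoiding Kyoto:
Kobe → Nagoya → Sendai → Sapporo: 9 + 7 + 9 = 25
Kobe → Sendai → Sapporo: 8 + 9 = 17
Kobe → Sendai → Hiroshima → Sapporo: 8 + 3 + 12 = 23
Best route has total 17 mi.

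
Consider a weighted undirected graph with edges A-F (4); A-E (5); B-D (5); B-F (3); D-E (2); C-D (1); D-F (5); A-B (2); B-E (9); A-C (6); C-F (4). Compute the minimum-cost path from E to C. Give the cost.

A few of the E→C routes:
E-D-F-C: 2 + 5 + 4 = 11
E-D-C: 2 + 1 = 3
E-A-B-D-C: 5 + 2 + 5 + 1 = 13
E-A-F-C: 5 + 4 + 4 = 13
E-A-C: 5 + 6 = 11
Shortest: 3.

3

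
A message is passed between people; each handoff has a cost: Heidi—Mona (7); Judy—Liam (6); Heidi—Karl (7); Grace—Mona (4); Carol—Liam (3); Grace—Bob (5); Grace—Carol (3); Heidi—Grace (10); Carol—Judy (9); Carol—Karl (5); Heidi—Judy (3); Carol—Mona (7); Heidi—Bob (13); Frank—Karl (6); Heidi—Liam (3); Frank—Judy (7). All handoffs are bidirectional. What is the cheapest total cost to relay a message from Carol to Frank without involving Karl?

Comparing a few candidate routes:
Carol → Judy → Frank: 9 + 7 = 16
Carol → Liam → Heidi → Judy → Frank: 3 + 3 + 3 + 7 = 16
Carol → Liam → Judy → Frank: 3 + 6 + 7 = 16
Carol → Grace → Mona → Heidi → Judy → Frank: 3 + 4 + 7 + 3 + 7 = 24
Carol → Grace → Heidi → Judy → Frank: 3 + 10 + 3 + 7 = 23
Carol → Mona → Heidi → Judy → Frank: 7 + 7 + 3 + 7 = 24
Shortest: 16.

16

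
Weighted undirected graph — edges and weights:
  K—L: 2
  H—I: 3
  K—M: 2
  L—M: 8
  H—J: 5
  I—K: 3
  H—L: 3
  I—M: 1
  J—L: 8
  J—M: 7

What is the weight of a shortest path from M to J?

Some routes from M to J:
M-K-L-J: 2 + 2 + 8 = 12
M-I-H-J: 1 + 3 + 5 = 9
M-J: 7
M-K-L-H-J: 2 + 2 + 3 + 5 = 12
Shortest: 7.

7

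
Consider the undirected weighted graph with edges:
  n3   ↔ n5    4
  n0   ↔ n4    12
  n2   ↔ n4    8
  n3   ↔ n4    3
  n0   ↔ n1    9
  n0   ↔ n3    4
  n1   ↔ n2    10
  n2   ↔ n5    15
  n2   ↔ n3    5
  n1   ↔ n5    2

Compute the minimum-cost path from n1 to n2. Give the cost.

10

Comparing a few candidate routes:
n1 → n0 → n3 → n2: 9 + 4 + 5 = 18
n1 → n2: 10
n1 → n5 → n3 → n2: 2 + 4 + 5 = 11
n1 → n5 → n2: 2 + 15 = 17
n1 → n5 → n3 → n4 → n2: 2 + 4 + 3 + 8 = 17
Shortest: 10.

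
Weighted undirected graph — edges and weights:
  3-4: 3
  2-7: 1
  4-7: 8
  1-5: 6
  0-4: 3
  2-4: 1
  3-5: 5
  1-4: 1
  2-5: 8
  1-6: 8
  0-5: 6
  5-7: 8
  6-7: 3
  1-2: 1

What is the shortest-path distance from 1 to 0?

4

Comparing a few candidate routes:
1 - 2 - 5 - 0: 1 + 8 + 6 = 15
1 - 5 - 0: 6 + 6 = 12
1 - 4 - 0: 1 + 3 = 4
1 - 2 - 7 - 4 - 0: 1 + 1 + 8 + 3 = 13
1 - 2 - 4 - 0: 1 + 1 + 3 = 5
The minimum is 4.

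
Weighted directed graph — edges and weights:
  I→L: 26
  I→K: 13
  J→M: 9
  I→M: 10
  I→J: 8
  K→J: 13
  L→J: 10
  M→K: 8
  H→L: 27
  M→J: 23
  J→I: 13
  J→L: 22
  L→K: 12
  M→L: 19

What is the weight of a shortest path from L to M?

19

Routes from L to M:
L - J - I - M: 10 + 13 + 10 = 33
L - J - M: 10 + 9 = 19
L - K - J - M: 12 + 13 + 9 = 34
L - K - J - I - M: 12 + 13 + 13 + 10 = 48
Best route has total 19.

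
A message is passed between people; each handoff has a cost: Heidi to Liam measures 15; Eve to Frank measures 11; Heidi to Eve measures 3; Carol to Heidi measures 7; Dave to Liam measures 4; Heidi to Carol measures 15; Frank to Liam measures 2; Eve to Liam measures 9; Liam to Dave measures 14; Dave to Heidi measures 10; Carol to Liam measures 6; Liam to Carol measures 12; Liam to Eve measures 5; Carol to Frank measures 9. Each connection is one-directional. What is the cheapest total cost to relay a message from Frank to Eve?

7

Routes from Frank to Eve:
Frank→Liam→Eve: 2 + 5 = 7
Frank→Liam→Dave→Heidi→Eve: 2 + 14 + 10 + 3 = 29
Frank→Liam→Carol→Heidi→Eve: 2 + 12 + 7 + 3 = 24
Best route has total 7.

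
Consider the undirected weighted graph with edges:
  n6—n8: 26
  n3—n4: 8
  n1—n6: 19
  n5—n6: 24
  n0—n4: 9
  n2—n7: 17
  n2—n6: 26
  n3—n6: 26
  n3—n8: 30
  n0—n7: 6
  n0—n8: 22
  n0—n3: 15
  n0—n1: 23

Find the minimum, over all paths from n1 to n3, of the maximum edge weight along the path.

23

Comparing a few candidate routes:
n1 - n6 - n8 - n0 - n4 - n3: max(19, 26, 22, 9, 8) = 26
n1 - n6 - n8 - n0 - n3: max(19, 26, 22, 15) = 26
n1 - n0 - n7 - n2 - n6 - n3: max(23, 6, 17, 26, 26) = 26
n1 - n0 - n8 - n6 - n3: max(23, 22, 26, 26) = 26
n1 - n0 - n4 - n3: max(23, 9, 8) = 23
n1 - n0 - n3: max(23, 15) = 23
The minimum achievable maximum is 23.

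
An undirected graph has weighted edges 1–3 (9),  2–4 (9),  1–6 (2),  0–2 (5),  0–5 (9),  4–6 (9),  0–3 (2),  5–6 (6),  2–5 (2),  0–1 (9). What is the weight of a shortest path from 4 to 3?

Checking several routes:
4→2→0→3: 9 + 5 + 2 = 16
4→6→1→0→3: 9 + 2 + 9 + 2 = 22
4→6→1→3: 9 + 2 + 9 = 20
4→2→5→0→3: 9 + 2 + 9 + 2 = 22
Best route has total 16.

16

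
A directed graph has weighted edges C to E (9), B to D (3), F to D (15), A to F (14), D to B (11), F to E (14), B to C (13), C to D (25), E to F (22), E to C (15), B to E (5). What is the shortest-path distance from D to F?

Routes from D to F:
D -> B -> E -> F: 11 + 5 + 22 = 38
D -> B -> C -> E -> F: 11 + 13 + 9 + 22 = 55
Best route has total 38.

38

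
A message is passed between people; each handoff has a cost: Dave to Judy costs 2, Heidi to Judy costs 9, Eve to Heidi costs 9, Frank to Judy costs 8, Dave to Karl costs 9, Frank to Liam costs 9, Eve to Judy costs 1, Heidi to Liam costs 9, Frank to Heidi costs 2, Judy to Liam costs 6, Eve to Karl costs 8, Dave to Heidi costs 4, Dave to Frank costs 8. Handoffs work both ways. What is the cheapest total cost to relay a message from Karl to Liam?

15

Checking several routes:
Karl-Eve-Judy-Dave-Heidi-Liam: 8 + 1 + 2 + 4 + 9 = 24
Karl-Dave-Judy-Liam: 9 + 2 + 6 = 17
Karl-Eve-Judy-Liam: 8 + 1 + 6 = 15
Karl-Dave-Heidi-Liam: 9 + 4 + 9 = 22
Best route has total 15.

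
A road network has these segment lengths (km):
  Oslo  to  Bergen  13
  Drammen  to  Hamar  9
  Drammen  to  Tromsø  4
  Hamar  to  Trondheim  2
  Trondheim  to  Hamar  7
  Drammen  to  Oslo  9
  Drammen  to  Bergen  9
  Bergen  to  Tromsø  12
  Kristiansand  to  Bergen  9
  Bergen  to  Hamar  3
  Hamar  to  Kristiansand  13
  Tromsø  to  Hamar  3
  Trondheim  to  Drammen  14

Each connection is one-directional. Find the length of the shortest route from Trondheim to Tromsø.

Comparing a few candidate routes:
Trondheim -> Drammen -> Bergen -> Tromsø: 14 + 9 + 12 = 35
Trondheim -> Hamar -> Kristiansand -> Bergen -> Tromsø: 7 + 13 + 9 + 12 = 41
Trondheim -> Drammen -> Oslo -> Bergen -> Tromsø: 14 + 9 + 13 + 12 = 48
Trondheim -> Drammen -> Tromsø: 14 + 4 = 18
Shortest: 18 km.

18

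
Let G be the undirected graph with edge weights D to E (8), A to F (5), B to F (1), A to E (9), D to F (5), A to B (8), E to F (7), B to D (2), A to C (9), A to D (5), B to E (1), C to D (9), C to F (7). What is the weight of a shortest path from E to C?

A few of the E→C routes:
E→F→C: 7 + 7 = 14
E→B→F→A→C: 1 + 1 + 5 + 9 = 16
E→B→D→F→C: 1 + 2 + 5 + 7 = 15
E→B→F→C: 1 + 1 + 7 = 9
E→B→D→C: 1 + 2 + 9 = 12
Shortest: 9.

9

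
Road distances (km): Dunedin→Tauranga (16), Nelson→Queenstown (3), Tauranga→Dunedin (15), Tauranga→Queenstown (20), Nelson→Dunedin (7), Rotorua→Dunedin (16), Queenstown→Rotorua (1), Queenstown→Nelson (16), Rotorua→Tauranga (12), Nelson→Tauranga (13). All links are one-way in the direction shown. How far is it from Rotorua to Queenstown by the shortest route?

Routes from Rotorua to Queenstown:
Rotorua - Dunedin - Tauranga - Queenstown: 16 + 16 + 20 = 52
Rotorua - Tauranga - Queenstown: 12 + 20 = 32
Shortest: 32 km.

32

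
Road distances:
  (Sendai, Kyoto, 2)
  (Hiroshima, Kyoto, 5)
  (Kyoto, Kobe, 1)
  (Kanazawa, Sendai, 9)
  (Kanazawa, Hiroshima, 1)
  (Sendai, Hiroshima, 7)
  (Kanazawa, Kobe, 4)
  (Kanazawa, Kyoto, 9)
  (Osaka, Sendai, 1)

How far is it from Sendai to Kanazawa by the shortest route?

Checking several routes:
Sendai → Kyoto → Kanazawa: 2 + 9 = 11
Sendai → Kyoto → Kobe → Kanazawa: 2 + 1 + 4 = 7
Sendai → Hiroshima → Kanazawa: 7 + 1 = 8
Sendai → Kyoto → Hiroshima → Kanazawa: 2 + 5 + 1 = 8
Sendai → Kanazawa: 9
Best route has total 7.

7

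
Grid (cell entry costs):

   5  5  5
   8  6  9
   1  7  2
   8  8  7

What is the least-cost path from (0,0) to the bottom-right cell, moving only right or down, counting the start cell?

30

Path (0,0) → (1,0) → (2,0) → (2,1) → (2,2) → (3,2): 5 + 8 + 1 + 7 + 2 + 7 = 30.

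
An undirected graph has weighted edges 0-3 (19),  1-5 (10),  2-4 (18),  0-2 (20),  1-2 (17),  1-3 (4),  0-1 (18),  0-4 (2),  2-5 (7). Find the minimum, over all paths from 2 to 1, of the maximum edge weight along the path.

10

Comparing a few candidate routes:
2-0-3-1: max(20, 19, 4) = 20
2-5-1: max(7, 10) = 10
2-1: max(17) = 17
2-4-0-1: max(18, 2, 18) = 18
2-4-0-3-1: max(18, 2, 19, 4) = 19
Smallest bottleneck: 10.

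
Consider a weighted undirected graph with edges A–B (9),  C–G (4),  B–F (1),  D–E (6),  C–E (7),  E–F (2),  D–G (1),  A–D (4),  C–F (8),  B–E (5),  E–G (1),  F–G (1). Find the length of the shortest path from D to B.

3

Comparing a few candidate routes:
D → G → E → F → B: 1 + 1 + 2 + 1 = 5
D → E → G → F → B: 6 + 1 + 1 + 1 = 9
D → G → F → B: 1 + 1 + 1 = 3
D → G → F → E → B: 1 + 1 + 2 + 5 = 9
D → G → E → B: 1 + 1 + 5 = 7
Best route has total 3.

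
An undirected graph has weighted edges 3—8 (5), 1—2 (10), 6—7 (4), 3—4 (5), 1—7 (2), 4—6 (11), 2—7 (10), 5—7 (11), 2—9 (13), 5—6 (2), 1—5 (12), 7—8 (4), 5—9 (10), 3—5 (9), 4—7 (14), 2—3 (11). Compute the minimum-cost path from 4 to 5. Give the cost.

13

Checking several routes:
4→6→5: 11 + 2 = 13
4→7→6→5: 14 + 4 + 2 = 20
4→7→5: 14 + 11 = 25
4→3→8→7→6→5: 5 + 5 + 4 + 4 + 2 = 20
4→3→8→7→5: 5 + 5 + 4 + 11 = 25
4→3→5: 5 + 9 = 14
Best route has total 13.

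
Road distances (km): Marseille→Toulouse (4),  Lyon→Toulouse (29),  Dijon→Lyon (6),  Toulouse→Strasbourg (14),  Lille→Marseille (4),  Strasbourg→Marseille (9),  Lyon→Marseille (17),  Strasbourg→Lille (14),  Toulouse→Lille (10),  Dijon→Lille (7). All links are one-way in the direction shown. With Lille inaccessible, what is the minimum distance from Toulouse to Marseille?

23

Candidate routes:
Toulouse-Strasbourg-Marseille: 14 + 9 = 23
Best route has total 23 km.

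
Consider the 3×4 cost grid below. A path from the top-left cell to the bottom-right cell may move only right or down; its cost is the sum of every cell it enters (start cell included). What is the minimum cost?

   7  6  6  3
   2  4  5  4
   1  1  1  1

13

Path (0,0)→(1,0)→(2,0)→(2,1)→(2,2)→(2,3): 7 + 2 + 1 + 1 + 1 + 1 = 13.
(Top row then right column would cost 27.)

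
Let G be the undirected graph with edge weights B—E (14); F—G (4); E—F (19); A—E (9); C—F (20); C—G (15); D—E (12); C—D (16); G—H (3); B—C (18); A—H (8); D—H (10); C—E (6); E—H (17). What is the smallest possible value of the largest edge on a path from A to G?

8

Checking several routes:
A-H-G: max(8, 3) = 8
A-E-C-G: max(9, 6, 15) = 15
A-E-D-H-G: max(9, 12, 10, 3) = 12
Best route has worst link 8.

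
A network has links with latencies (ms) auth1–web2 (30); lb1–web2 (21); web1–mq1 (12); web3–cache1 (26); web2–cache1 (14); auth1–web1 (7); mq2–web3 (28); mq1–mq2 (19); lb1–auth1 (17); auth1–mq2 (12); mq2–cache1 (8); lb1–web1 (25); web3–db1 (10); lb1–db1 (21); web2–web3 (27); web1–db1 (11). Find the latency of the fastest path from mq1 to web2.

Some routes from mq1 to web2:
mq1-web1-auth1-mq2-cache1-web2: 12 + 7 + 12 + 8 + 14 = 53
mq1-mq2-cache1-web2: 19 + 8 + 14 = 41
mq1-web1-auth1-web2: 12 + 7 + 30 = 49
The minimum is 41 ms.

41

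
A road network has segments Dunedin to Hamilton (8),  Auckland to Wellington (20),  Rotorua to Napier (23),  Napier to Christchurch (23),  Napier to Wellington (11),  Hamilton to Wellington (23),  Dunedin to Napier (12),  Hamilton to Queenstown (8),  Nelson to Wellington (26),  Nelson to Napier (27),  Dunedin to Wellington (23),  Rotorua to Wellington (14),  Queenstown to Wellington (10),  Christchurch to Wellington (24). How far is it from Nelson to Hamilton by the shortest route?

A few of the Nelson→Hamilton routes:
Nelson -> Napier -> Dunedin -> Hamilton: 27 + 12 + 8 = 47
Nelson -> Napier -> Wellington -> Queenstown -> Hamilton: 27 + 11 + 10 + 8 = 56
Nelson -> Wellington -> Queenstown -> Hamilton: 26 + 10 + 8 = 44
Nelson -> Wellington -> Hamilton: 26 + 23 = 49
Shortest: 44.

44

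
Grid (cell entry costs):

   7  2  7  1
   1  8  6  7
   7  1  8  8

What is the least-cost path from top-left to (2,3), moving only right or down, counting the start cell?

Take [0,0] -> [0,1] -> [0,2] -> [0,3] -> [1,3] -> [2,3] for a total of 7 + 2 + 7 + 1 + 7 + 8 = 32.

32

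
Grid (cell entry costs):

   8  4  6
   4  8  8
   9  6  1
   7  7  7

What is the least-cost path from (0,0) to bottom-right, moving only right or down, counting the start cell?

Cheapest: (0,0) -> (0,1) -> (0,2) -> (1,2) -> (2,2) -> (3,2)
  8 + 4 + 6 + 8 + 1 + 7 = 34

34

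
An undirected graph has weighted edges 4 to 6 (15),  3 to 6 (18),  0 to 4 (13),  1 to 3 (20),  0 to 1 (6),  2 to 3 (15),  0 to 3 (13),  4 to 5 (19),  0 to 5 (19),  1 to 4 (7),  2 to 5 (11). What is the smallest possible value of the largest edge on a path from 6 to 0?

15

A few of the 6→0 routes:
6 -> 3 -> 0: max(18, 13) = 18
6 -> 3 -> 2 -> 5 -> 0: max(18, 15, 11, 19) = 19
6 -> 4 -> 1 -> 0: max(15, 7, 6) = 15
6 -> 3 -> 2 -> 5 -> 4 -> 1 -> 0: max(18, 15, 11, 19, 7, 6) = 19
6 -> 3 -> 2 -> 5 -> 4 -> 0: max(18, 15, 11, 19, 13) = 19
6 -> 4 -> 0: max(15, 13) = 15
The minimum achievable maximum is 15.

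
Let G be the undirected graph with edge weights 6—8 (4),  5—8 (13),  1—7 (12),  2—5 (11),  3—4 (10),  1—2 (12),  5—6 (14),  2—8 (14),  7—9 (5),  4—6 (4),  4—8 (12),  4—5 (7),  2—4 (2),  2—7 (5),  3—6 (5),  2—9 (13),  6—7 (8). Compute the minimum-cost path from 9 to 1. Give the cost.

Checking several routes:
9 -> 7 -> 1: 5 + 12 = 17
9 -> 7 -> 2 -> 1: 5 + 5 + 12 = 22
9 -> 7 -> 6 -> 4 -> 2 -> 1: 5 + 8 + 4 + 2 + 12 = 31
9 -> 2 -> 7 -> 1: 13 + 5 + 12 = 30
9 -> 2 -> 4 -> 6 -> 7 -> 1: 13 + 2 + 4 + 8 + 12 = 39
9 -> 2 -> 1: 13 + 12 = 25
Best route has total 17.

17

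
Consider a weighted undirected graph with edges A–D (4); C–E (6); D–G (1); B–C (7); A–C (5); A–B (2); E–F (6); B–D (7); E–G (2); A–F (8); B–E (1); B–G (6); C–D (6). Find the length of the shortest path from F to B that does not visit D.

7

A few of the F→B routes:
F → E → B: 6 + 1 = 7
F → A → B: 8 + 2 = 10
F → E → C → A → B: 6 + 6 + 5 + 2 = 19
F → E → G → B: 6 + 2 + 6 = 14
F → E → C → B: 6 + 6 + 7 = 19
The minimum is 7.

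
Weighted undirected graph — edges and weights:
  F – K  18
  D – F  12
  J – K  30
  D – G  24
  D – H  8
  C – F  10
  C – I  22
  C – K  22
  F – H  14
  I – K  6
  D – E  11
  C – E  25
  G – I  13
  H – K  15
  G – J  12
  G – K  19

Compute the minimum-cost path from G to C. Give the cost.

35

Comparing a few candidate routes:
G→K→C: 19 + 22 = 41
G→I→K→C: 13 + 6 + 22 = 41
G→I→C: 13 + 22 = 35
Shortest: 35.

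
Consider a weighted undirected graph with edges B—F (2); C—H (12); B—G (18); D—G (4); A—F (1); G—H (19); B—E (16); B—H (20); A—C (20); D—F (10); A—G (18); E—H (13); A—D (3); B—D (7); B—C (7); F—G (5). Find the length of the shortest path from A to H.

22

A few of the A→H routes:
A → D → G → H: 3 + 4 + 19 = 26
A → D → B → C → H: 3 + 7 + 7 + 12 = 29
A → F → B → H: 1 + 2 + 20 = 23
A → F → B → C → H: 1 + 2 + 7 + 12 = 22
A → F → G → H: 1 + 5 + 19 = 25
The minimum is 22.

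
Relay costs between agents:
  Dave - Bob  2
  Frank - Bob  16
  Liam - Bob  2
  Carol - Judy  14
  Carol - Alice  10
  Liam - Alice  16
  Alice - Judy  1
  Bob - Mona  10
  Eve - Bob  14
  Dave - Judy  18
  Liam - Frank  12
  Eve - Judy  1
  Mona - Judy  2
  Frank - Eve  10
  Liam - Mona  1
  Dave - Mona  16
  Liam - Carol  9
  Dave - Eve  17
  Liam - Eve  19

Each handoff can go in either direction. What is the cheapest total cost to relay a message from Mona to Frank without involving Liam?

A few of the Mona→Frank routes:
Mona-Bob-Eve-Frank: 10 + 14 + 10 = 34
Mona-Dave-Bob-Frank: 16 + 2 + 16 = 34
Mona-Bob-Frank: 10 + 16 = 26
Mona-Judy-Eve-Bob-Frank: 2 + 1 + 14 + 16 = 33
Mona-Judy-Eve-Frank: 2 + 1 + 10 = 13
Best route has total 13.

13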